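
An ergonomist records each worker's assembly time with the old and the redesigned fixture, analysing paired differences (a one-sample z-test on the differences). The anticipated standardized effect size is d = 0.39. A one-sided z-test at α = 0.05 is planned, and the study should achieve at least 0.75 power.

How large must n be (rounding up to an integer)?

n = 36

For power 0.75 need Φ(δ − z_{0.05}) = 0.75, so δ = z_{0.05} + z_{0.25} = 1.645 + 0.674 = 2.319.
δ = d·√n ⇒ n = (δ/d)² = (2.319 / 0.39)² = 35.37.
Rounding up, n = 36.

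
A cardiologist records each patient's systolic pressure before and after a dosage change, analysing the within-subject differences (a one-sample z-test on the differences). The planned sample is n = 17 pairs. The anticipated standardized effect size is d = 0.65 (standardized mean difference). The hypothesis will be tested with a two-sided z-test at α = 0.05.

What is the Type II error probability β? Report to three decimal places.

β ≈ 0.236

Noncentrality parameter: δ = d·√n = 0.65 × √17 = 2.6800
Two-sided α = 0.05 → critical value z_{0.025} = 1.960.
Power = Φ(δ − 1.960) + Φ(−δ − 1.960) = Φ(0.720) + Φ(-4.640) = 0.7643 + 0.0000 = 0.7643.
Type II error: β = 1 − power = 1 − 0.7643 = 0.2357.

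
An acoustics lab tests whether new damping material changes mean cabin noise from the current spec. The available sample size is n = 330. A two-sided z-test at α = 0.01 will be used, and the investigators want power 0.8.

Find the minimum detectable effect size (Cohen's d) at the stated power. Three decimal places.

d ≈ 0.188

Required noncentrality: δ = z_{0.005} + z_{0.20} = 2.576 + 0.842 = 3.417.
(The second rejection-region term Φ(−δ − z_{α/2}) is negligible and dropped.)
δ = d·√n ⇒ d = δ/√n = 3.417/√330 = 0.1881.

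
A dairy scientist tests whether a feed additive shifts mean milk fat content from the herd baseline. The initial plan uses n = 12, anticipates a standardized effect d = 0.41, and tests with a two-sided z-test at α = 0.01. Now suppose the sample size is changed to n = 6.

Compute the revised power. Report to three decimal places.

Power ≈ 0.058

With n = 6: δ = d·√n = 0.41 × √6 = 1.0043. Critical value z_{0.005} = 2.576.
Revised power = Φ(δ − 2.576) + Φ(−δ − 2.576) = Φ(-1.572) + Φ(-3.580) = 0.0580 + 0.0002 = 0.0582.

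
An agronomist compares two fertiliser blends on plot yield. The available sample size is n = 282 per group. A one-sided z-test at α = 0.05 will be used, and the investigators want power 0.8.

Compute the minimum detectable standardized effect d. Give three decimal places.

d ≈ 0.209

Need Φ(δ − 1.645) = 0.8, so δ = 1.645 + 0.842 = 2.486.
δ = d·√(n/2) ⇒ d = δ/√(n/2) = 2.486/√(282/2) = 0.2094.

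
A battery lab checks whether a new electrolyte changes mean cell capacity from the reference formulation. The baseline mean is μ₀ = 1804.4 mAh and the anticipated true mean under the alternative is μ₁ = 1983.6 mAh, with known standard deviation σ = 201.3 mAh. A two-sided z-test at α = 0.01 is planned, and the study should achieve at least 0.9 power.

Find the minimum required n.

Standardized effect: d = |μ₁ − μ₀| / σ = |1983.6 − 1804.4| / 201.3 = 0.8902
For power 0.9 need Φ(δ − z_{0.005}) = 0.9, so δ = z_{0.005} + z_{0.10} = 2.576 + 1.282 = 3.857.
(For δ > 0 the lower-tail rejection region contributes negligibly to power, so the one-term inversion is standard.)
δ = d·√n ⇒ n = (δ/d)² = (3.857 / 0.8902)² = 18.78.
Round up to the next whole unit.

n = 19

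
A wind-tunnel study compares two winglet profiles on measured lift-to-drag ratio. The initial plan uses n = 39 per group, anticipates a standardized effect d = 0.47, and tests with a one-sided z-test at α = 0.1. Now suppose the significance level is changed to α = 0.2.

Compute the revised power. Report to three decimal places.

Power ≈ 0.891

δ = d·√(n/2) = 0.47 × √(39/2) = 2.0755 (unchanged). New critical value: z_{0.2} = 0.842.
Revised power = P(Z > 0.842 − δ) = Φ(1.234) = 0.8914.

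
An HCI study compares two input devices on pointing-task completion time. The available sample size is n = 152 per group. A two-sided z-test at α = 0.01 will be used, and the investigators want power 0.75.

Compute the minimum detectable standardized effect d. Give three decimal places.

d ≈ 0.373

Need Φ(δ − 2.576) = 0.75, so δ = 2.576 + 0.674 = 3.250.
(The second rejection-region term Φ(−δ − z_{α/2}) is negligible and dropped.)
δ = d·√(n/2) ⇒ d = δ/√(n/2) = 3.250/√(152/2) = 0.3728.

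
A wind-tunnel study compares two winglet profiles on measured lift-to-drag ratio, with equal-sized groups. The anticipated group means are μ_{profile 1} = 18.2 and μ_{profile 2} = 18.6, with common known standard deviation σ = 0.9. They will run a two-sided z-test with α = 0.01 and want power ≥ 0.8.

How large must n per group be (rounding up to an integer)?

n = 119 per group

Standardized effect: d = |μ_{profile 1} − μ_{profile 2}| / σ = |18.2 − 18.6| / 0.9 = 0.4444
Set Φ(δ − 2.576) = 0.8; then δ − 2.576 = Φ⁻¹(0.8) = 0.842, giving δ = 3.417.
(Ignoring the negligible lower-tail rejection probability gives the usual closed-form inversion.)
δ = d·√(n/2) ⇒ n = 2(δ/d)² = 2 × (3.417 / 0.4444)² = 118.25.
Round up to the next whole unit.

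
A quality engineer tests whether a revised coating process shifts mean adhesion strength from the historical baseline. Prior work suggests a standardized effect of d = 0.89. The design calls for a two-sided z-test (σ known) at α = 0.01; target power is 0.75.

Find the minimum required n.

Set Φ(δ − 2.576) = 0.75; then δ − 2.576 = Φ⁻¹(0.75) = 0.674, giving δ = 3.250.
(Ignoring the negligible lower-tail rejection probability gives the usual closed-form inversion.)
δ = d·√n ⇒ n = (δ/d)² = (3.250 / 0.89)² = 13.34.
Round up to the next whole unit.

n = 14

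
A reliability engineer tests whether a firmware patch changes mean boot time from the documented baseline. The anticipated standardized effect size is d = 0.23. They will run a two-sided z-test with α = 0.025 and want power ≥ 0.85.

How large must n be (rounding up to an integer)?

For power 0.85 need Φ(δ − z_{0.0125}) = 0.85, so δ = z_{0.0125} + z_{0.15} = 2.241 + 1.036 = 3.278.
(Ignoring the negligible lower-tail rejection probability gives the usual closed-form inversion.)
δ = d·√n ⇒ n = (δ/d)² = (3.278 / 0.23)² = 203.10.
Rounding up, n = 204.

n = 204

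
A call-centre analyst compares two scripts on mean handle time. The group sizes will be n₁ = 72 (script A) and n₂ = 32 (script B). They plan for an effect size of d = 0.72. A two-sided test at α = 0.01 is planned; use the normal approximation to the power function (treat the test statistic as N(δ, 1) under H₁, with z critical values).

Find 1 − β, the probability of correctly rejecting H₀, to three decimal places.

Power ≈ 0.792

Noncentrality parameter: δ = d / √(1/n₁ + 1/n₂) = 0.72 / √(1/72 + 1/32) = 3.3889
Two-sided α = 0.01 → critical value z_{0.005} = 2.576.
Power = Φ(δ − 2.576) + Φ(−δ − 2.576) = Φ(0.813) + Φ(-5.965) = 0.7919 + 0.0000 = 0.7919.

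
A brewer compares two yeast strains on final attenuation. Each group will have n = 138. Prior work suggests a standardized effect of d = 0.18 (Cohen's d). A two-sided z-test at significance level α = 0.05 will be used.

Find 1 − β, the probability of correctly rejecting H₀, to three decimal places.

Power ≈ 0.321

Noncentrality parameter: δ = d·√(n/2) = 0.18 × √(138/2) = 1.4952
Critical value for a two-sided test at α = 0.05: z_{α/2} = 1.960.
Power = Φ(δ − 1.960) + Φ(−δ − 1.960) = Φ(-0.465) + Φ(-3.455) = 0.3210 + 0.0003 = 0.3213.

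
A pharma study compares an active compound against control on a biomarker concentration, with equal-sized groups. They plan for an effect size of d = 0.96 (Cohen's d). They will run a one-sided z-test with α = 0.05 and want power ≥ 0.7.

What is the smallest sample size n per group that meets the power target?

n = 11 per group

Set Φ(δ − 1.645) = 0.7; then δ − 1.645 = Φ⁻¹(0.7) = 0.524, giving δ = 2.169.
δ = d·√(n/2) ⇒ n = 2(δ/d)² = 2 × (2.169 / 0.96)² = 10.21.
Round up to the next whole unit.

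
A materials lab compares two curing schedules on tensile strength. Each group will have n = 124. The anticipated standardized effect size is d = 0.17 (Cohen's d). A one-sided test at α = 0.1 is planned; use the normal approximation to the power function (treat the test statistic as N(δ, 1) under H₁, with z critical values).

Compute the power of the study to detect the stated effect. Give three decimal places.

Power ≈ 0.523

Noncentrality parameter: δ = d·√(n/2) = 0.17 × √(124/2) = 1.3386
Critical value for a one-sided test at α = 0.1: z_α = 1.282.
Power = Φ(δ − 1.282) = Φ(0.057) = 0.5227.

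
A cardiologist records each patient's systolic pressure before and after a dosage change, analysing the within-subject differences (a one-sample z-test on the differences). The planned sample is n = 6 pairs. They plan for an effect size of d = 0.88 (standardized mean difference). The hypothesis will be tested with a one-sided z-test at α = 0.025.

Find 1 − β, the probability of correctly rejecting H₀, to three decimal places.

Power ≈ 0.578

Noncentrality parameter: δ = d·√n = 0.88 × √6 = 2.1556
One-sided α = 0.025 → critical value z_{0.025} = 1.960.
Power = Φ(δ − 1.960) = Φ(0.196) = 0.5775.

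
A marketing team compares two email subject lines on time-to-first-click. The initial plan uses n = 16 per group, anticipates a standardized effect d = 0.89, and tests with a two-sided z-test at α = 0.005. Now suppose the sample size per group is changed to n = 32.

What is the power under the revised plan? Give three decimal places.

With n = 32 per group: δ = d·√(n/2) = 0.89 × √(32/2) = 3.5600. Critical value z_{0.0025} = 2.807.
Revised power = Φ(δ − 2.807) + Φ(−δ − 2.807) = Φ(0.753) + Φ(-6.367) = 0.7743 + 0.0000 = 0.7743.

Power ≈ 0.774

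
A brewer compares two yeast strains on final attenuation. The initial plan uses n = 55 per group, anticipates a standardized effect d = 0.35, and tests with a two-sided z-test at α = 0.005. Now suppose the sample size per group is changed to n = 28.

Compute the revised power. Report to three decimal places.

With n = 28 per group: δ = d·√(n/2) = 0.35 × √(28/2) = 1.3096. Critical value z_{0.0025} = 2.807.
Revised power = Φ(δ − 2.807) + Φ(−δ − 2.807) = Φ(-1.497) + Φ(-4.117) = 0.0671 + 0.0000 = 0.0672.

Power ≈ 0.067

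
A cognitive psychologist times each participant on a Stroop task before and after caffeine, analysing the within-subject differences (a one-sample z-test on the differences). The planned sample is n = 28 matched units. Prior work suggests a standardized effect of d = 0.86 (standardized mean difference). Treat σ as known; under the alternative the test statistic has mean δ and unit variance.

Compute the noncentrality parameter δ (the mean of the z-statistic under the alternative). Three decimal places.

The noncentrality parameter scales effect size by the design's sample-size factor: δ = d·√n = 0.86 × √28 = 4.5507

δ ≈ 4.551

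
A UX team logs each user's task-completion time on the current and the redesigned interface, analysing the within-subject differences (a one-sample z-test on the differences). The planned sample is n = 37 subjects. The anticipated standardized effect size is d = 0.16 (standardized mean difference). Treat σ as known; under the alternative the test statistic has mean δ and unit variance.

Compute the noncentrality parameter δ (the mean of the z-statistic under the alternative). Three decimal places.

δ = d·√n = 0.16 × √37 = 0.9732

δ ≈ 0.973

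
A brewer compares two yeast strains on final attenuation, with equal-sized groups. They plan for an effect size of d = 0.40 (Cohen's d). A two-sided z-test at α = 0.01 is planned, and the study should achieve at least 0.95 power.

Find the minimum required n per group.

n = 223 per group

For power 0.95 need Φ(δ − z_{0.005}) = 0.95, so δ = z_{0.005} + z_{0.05} = 2.576 + 1.645 = 4.221.
(Ignoring the negligible lower-tail rejection probability gives the usual closed-form inversion.)
δ = d·√(n/2) ⇒ n = 2(δ/d)² = 2 × (4.221 / 0.40)² = 222.68.
Round up to the next whole unit.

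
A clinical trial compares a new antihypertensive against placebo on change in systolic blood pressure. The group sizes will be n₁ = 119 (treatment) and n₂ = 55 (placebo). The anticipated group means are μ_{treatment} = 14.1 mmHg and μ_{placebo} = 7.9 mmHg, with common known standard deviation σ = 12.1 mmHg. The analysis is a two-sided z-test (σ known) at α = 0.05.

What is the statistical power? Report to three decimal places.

Power ≈ 0.882

Standardized effect: d = |μ_{treatment} − μ_{placebo}| / σ = |14.1 − 7.9| / 12.1 = 0.5124
Noncentrality parameter: λ = d / √(1/n₁ + 1/n₂) = 0.5124 / √(1/119 + 1/55) = 3.1426
Critical value for a two-sided test at α = 0.05: z_{α/2} = 1.960.
Power = Φ(λ − 1.960) + Φ(−λ − 1.960) = Φ(1.183) + Φ(-5.103) = 0.8815 + 0.0000 = 0.8815.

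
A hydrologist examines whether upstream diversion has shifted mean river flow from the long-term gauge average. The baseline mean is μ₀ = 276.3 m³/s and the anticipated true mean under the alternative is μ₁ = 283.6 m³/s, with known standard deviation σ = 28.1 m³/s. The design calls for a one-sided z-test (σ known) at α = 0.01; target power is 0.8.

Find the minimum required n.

n = 149

Standardized effect: d = |μ₁ − μ₀| / σ = |283.6 − 276.3| / 28.1 = 0.2598
For power 0.8 need Φ(δ − z_{0.01}) = 0.8, so δ = z_{0.01} + z_{0.20} = 2.326 + 0.842 = 3.168.
δ = d·√n ⇒ n = (δ/d)² = (3.168 / 0.2598)² = 148.71.
Rounding up, n = 149.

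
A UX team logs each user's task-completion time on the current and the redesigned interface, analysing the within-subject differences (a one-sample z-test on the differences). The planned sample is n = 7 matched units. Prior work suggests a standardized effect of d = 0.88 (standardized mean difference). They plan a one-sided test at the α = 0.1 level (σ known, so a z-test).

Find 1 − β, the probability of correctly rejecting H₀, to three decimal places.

Power ≈ 0.852

Noncentrality parameter: λ = d·√n = 0.88 × √7 = 2.3283
One-sided α = 0.1 → critical value z_{0.1} = 1.282.
Power = P(Z > 1.282 − λ) = Φ(1.047) = 0.8524.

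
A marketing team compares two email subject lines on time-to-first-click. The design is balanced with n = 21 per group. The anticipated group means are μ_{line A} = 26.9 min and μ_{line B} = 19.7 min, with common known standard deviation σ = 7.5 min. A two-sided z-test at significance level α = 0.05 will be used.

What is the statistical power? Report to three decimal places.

Standardized effect: d = |μ_{line A} − μ_{line B}| / σ = |26.9 − 19.7| / 7.5 = 0.9600
Noncentrality parameter: δ = d·√(n/2) = 0.9600 × √(21/2) = 3.1108
Two-sided α = 0.05 → critical value z_{0.025} = 1.960.
Power = Φ(δ − 1.960) + Φ(−δ − 1.960) = Φ(1.151) + Φ(-5.071) = 0.8751 + 0.0000 = 0.8751.

Power ≈ 0.875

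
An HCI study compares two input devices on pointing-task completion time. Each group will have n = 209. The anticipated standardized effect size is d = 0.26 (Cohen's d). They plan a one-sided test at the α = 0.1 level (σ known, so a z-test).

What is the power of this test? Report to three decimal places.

Noncentrality parameter: δ = d·√(n/2) = 0.26 × √(209/2) = 2.6579
One-sided α = 0.1 → critical value z_{0.1} = 1.282.
Power = P(Z > 1.282 − δ) = Φ(1.376) = 0.9156.

Power ≈ 0.916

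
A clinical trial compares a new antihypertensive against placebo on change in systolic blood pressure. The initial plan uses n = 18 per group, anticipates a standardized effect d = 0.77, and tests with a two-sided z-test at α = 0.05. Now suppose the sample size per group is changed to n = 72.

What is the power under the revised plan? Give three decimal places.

With n = 72 per group: δ = d·√(n/2) = 0.77 × √(72/2) = 4.6200. Critical value z_{0.025} = 1.960.
Revised power = Φ(δ − 1.960) + Φ(−δ − 1.960) = Φ(2.660) + Φ(-6.580) = 0.9961 + 0.0000 = 0.9961.

Power ≈ 0.996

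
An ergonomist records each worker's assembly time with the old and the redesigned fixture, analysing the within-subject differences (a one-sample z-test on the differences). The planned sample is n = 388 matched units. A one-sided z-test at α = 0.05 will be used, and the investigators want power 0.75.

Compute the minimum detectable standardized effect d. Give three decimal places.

d ≈ 0.118

Need Φ(δ − 1.645) = 0.75, so δ = 1.645 + 0.674 = 2.319.
δ = d·√n ⇒ d = δ/√n = 2.319/√388 = 0.1177.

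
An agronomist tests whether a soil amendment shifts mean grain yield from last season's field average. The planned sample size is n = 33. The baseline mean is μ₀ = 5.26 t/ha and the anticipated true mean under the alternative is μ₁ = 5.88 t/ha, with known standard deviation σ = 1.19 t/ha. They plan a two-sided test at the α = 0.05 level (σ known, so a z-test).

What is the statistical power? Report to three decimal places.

Power ≈ 0.849

Standardized effect: d = |μ₁ − μ₀| / σ = |5.88 − 5.26| / 1.19 = 0.5210
Noncentrality parameter: δ = d·√n = 0.5210 × √33 = 2.9930
Two-sided α = 0.05 → critical value z_{0.025} = 1.960.
Power = Φ(δ − 1.960) + Φ(−δ − 1.960) = Φ(1.033) + Φ(-4.953) = 0.8492 + 0.0000 = 0.8492.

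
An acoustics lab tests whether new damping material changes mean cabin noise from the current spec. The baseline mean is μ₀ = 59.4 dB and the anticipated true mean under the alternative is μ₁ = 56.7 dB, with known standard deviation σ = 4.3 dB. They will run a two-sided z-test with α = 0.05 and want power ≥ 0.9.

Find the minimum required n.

n = 27

Standardized effect: d = |μ₁ − μ₀| / σ = |56.7 − 59.4| / 4.3 = 0.6279
Set Φ(δ − 1.960) = 0.9; then δ − 1.960 = Φ⁻¹(0.9) = 1.282, giving δ = 3.242.
(The Φ(−δ − z_{α/2}) term is vanishingly small for δ > 0 and is dropped in the standard sample-size formula.)
δ = d·√n ⇒ n = (δ/d)² = (3.242 / 0.6279)² = 26.65.
Rounding up, n = 27.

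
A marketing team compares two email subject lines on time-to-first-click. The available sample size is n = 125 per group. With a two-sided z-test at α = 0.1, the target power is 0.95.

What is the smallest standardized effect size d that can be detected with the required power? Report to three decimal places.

d ≈ 0.416

Need Φ(δ − 1.645) = 0.95, so δ = 1.645 + 1.645 = 3.290.
(The second rejection-region term Φ(−δ − z_{α/2}) is negligible and dropped.)
δ = d·√(n/2) ⇒ d = δ/√(n/2) = 3.290/√(125/2) = 0.4161.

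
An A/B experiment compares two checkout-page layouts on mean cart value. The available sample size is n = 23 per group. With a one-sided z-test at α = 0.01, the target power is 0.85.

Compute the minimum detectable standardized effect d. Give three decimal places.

Required noncentrality: δ = z_{0.01} + z_{0.15} = 2.326 + 1.036 = 3.363.
δ = d·√(n/2) ⇒ d = δ/√(n/2) = 3.363/√(23/2) = 0.9916.

d ≈ 0.992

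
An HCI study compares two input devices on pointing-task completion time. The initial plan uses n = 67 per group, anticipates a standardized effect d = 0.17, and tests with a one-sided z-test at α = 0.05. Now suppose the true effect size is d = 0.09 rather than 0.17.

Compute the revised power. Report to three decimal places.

Power ≈ 0.131

With d = 0.09: δ = d·√(n/2) = 0.09 × √(67/2) = 0.5209. Critical value z_{0.05} = 1.645.
Revised power = Φ(δ − 1.645) = Φ(-1.124) = 0.1305.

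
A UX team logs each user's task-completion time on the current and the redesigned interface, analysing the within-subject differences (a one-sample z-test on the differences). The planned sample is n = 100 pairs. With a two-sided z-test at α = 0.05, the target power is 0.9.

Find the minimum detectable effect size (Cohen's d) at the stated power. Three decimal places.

Need Φ(δ − 1.960) = 0.9, so δ = 1.960 + 1.282 = 3.242.
(Lower-tail contribution to power is negligible for δ > 0.)
δ = d·√n ⇒ d = δ/√n = 3.242/√100 = 0.3242.

d ≈ 0.324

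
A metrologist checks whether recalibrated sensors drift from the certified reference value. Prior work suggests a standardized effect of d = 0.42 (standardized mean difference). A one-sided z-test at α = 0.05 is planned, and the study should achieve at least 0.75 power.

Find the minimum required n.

Set Φ(δ − 1.645) = 0.75; then δ − 1.645 = Φ⁻¹(0.75) = 0.674, giving δ = 2.319.
δ = d·√n ⇒ n = (δ/d)² = (2.319 / 0.42)² = 30.50.
Round up to the next whole unit.

n = 31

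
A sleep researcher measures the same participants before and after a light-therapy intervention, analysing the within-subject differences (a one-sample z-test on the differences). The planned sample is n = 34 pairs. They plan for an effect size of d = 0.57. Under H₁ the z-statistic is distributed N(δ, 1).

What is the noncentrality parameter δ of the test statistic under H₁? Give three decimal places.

The noncentrality parameter scales effect size by the design's sample-size factor: δ = d·√n = 0.57 × √34 = 3.3236

δ ≈ 3.324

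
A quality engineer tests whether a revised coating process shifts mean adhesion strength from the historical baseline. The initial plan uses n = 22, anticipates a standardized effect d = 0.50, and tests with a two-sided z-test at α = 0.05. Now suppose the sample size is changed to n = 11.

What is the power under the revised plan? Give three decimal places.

With n = 11: δ = d·√n = 0.50 × √11 = 1.6583. Critical value z_{0.025} = 1.960.
Revised power = Φ(δ − 1.960) + Φ(−δ − 1.960) = Φ(-0.302) + Φ(-3.618) = 0.3815 + 0.0001 = 0.3816.

Power ≈ 0.382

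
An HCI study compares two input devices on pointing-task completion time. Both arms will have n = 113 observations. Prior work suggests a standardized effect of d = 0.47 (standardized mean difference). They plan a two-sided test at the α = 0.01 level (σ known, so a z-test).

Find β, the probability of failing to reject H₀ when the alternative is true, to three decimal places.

β ≈ 0.169

Noncentrality parameter: λ = d·√(n/2) = 0.47 × √(113/2) = 3.5328
Two-sided α = 0.01 → critical value z_{0.005} = 2.576.
Power = Φ(λ − 2.576) + Φ(−λ − 2.576) = Φ(0.957) + Φ(-6.109) = 0.8307 + 0.0000 = 0.8307.
Type II error: β = 1 − power = 1 − 0.8307 = 0.1693.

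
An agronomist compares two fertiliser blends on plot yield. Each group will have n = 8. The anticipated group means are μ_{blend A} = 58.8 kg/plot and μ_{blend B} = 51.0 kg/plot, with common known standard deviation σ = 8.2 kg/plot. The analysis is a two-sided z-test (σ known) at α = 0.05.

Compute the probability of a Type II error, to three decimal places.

β ≈ 0.523

Standardized effect: d = |μ_{blend A} − μ_{blend B}| / σ = |58.8 − 51.0| / 8.2 = 0.9512
Noncentrality parameter: δ = d·√(n/2) = 0.9512 × √(8/2) = 1.9024
Two-sided α = 0.05 → critical value z_{0.025} = 1.960.
Power = Φ(δ − 1.960) + Φ(−δ − 1.960) = Φ(-0.058) + Φ(-3.862) = 0.4771 + 0.0001 = 0.4771.
Type II error: β = 1 − power = 1 − 0.4771 = 0.5229.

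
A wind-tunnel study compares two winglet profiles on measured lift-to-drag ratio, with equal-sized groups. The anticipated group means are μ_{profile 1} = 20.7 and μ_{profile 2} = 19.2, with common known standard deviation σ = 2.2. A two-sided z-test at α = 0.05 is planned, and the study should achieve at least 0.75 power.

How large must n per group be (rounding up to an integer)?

n = 30 per group

Standardized effect: d = |μ_{profile 1} − μ_{profile 2}| / σ = |20.7 − 19.2| / 2.2 = 0.6818
For power 0.75 need Φ(δ − z_{0.025}) = 0.75, so δ = z_{0.025} + z_{0.25} = 1.960 + 0.674 = 2.634.
(The Φ(−δ − z_{α/2}) term is vanishingly small for δ > 0 and is dropped in the standard sample-size formula.)
δ = d·√(n/2) ⇒ n = 2(δ/d)² = 2 × (2.634 / 0.6818)² = 29.86.
Round up to the next whole unit.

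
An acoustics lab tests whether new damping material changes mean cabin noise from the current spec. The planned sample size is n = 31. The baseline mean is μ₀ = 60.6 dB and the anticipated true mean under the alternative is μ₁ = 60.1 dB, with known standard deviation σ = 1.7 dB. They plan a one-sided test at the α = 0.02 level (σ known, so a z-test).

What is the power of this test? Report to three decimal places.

Power ≈ 0.339

Standardized effect: d = |μ₁ − μ₀| / σ = |60.1 − 60.6| / 1.7 = 0.2941
Noncentrality parameter: δ = d·√n = 0.2941 × √31 = 1.6376
Critical value for a one-sided test at α = 0.02: z_α = 2.054.
Power = P(Z > 2.054 − δ) = Φ(-0.416) = 0.3386.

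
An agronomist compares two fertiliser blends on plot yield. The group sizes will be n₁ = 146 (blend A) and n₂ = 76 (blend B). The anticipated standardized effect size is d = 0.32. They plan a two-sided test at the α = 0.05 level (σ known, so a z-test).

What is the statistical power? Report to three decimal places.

Power ≈ 0.619

Noncentrality parameter: δ = d / √(1/n₁ + 1/n₂) = 0.32 / √(1/146 + 1/76) = 2.2623
Two-sided α = 0.05 → critical value z_{0.025} = 1.960.
Power = Φ(δ − 1.960) + Φ(−δ − 1.960) = Φ(0.302) + Φ(-4.222) = 0.6188 + 0.0000 = 0.6188.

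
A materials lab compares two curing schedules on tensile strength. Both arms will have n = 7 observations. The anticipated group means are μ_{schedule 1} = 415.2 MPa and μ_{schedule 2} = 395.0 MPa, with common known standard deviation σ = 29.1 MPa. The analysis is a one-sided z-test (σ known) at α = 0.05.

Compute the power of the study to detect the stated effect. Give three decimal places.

Standardized effect: d = |μ_{schedule 1} − μ_{schedule 2}| / σ = |415.2 − 395.0| / 29.1 = 0.6942
Noncentrality parameter: δ = d·√(n/2) = 0.6942 × √(7/2) = 1.2987
One-sided α = 0.05 → critical value z_{0.05} = 1.645.
Power = P(Z > 1.645 − δ) = Φ(-0.346) = 0.3646.

Power ≈ 0.365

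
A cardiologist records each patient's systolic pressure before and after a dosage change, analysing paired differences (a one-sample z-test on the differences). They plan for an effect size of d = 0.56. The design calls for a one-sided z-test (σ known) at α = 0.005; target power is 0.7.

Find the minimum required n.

n = 31

Set Φ(δ − 2.576) = 0.7; then δ − 2.576 = Φ⁻¹(0.7) = 0.524, giving δ = 3.100.
δ = d·√n ⇒ n = (δ/d)² = (3.100 / 0.56)² = 30.65.
Round up to the next whole unit.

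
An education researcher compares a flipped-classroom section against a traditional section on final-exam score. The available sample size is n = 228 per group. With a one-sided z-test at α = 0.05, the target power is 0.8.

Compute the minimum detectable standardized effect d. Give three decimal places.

d ≈ 0.233

Required noncentrality: δ = z_{0.05} + z_{0.20} = 1.645 + 0.842 = 2.486.
δ = d·√(n/2) ⇒ d = δ/√(n/2) = 2.486/√(228/2) = 0.2329.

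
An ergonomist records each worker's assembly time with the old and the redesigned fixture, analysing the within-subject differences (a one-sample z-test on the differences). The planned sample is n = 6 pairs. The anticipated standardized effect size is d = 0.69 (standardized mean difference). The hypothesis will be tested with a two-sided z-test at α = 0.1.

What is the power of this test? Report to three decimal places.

Power ≈ 0.518

Noncentrality parameter: δ = d·√n = 0.69 × √6 = 1.6901
Critical value for a two-sided test at α = 0.1: z_{α/2} = 1.645.
Power = Φ(δ − 1.645) + Φ(−δ − 1.645) = Φ(0.045) + Φ(-3.335) = 0.5181 + 0.0004 = 0.5185.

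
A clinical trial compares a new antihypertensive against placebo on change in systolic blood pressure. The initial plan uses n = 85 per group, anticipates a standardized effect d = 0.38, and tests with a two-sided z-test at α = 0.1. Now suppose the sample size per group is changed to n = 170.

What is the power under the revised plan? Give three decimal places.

With n = 170 per group: δ = d·√(n/2) = 0.38 × √(170/2) = 3.5034. Critical value z_{0.05} = 1.645.
Revised power = Φ(δ − 1.645) + Φ(−δ − 1.645) = Φ(1.859) + Φ(-5.148) = 0.9685 + 0.0000 = 0.9685.

Power ≈ 0.968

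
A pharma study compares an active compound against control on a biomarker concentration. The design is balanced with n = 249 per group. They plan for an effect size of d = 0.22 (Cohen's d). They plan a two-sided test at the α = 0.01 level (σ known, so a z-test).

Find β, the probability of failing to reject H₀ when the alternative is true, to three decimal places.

Noncentrality parameter: δ = d·√(n/2) = 0.22 × √(249/2) = 2.4548
Critical value for a two-sided test at α = 0.01: z_{α/2} = 2.576.
Power = Φ(δ − 2.576) + Φ(−δ − 2.576) = Φ(-0.121) + Φ(-5.031) = 0.4518 + 0.0000 = 0.4518.
Type II error: β = 1 − power = 1 − 0.4518 = 0.5482.

β ≈ 0.548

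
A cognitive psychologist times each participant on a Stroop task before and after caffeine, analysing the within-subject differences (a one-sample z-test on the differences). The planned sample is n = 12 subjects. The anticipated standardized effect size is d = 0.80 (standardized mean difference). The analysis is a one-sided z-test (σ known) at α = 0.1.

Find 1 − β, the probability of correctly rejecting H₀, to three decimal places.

Noncentrality parameter: δ = d·√n = 0.80 × √12 = 2.7713
One-sided α = 0.1 → critical value z_{0.1} = 1.282.
Power = Φ(δ − 1.282) = Φ(1.490) = 0.9319.

Power ≈ 0.932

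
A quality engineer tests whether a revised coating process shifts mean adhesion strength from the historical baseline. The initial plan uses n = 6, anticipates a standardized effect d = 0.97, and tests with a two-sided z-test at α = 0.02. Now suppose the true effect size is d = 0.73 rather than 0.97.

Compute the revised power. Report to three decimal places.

With d = 0.73: δ = d·√n = 0.73 × √6 = 1.7881. Critical value z_{0.01} = 2.326.
Revised power = Φ(δ − 2.326) + Φ(−δ − 2.326) = Φ(-0.538) + Φ(-4.114) = 0.2952 + 0.0000 = 0.2952.

Power ≈ 0.295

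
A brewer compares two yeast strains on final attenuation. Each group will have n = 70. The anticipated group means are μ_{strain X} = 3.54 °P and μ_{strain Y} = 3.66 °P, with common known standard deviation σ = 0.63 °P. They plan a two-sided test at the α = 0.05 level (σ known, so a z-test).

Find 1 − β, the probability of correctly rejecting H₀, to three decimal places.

Standardized effect: d = |μ_{strain X} − μ_{strain Y}| / σ = |3.54 − 3.66| / 0.63 = 0.1905
Noncentrality parameter: δ = d·√(n/2) = 0.1905 × √(70/2) = 1.1269
Critical value for a two-sided test at α = 0.05: z_{α/2} = 1.960.
Power = Φ(δ − 1.960) + Φ(−δ − 1.960) = Φ(-0.833) + Φ(-3.087) = 0.2024 + 0.0010 = 0.2034.

Power ≈ 0.203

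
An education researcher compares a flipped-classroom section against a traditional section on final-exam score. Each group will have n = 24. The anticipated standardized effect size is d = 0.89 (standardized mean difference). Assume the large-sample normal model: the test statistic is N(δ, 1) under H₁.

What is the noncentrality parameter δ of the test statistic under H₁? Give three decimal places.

δ ≈ 3.083

δ = d·√(n/2) = 0.89 × √(24/2) = 3.0831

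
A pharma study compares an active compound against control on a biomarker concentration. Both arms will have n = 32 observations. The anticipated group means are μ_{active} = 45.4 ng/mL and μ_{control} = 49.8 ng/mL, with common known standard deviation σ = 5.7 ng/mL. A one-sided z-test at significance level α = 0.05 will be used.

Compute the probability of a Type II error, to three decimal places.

Standardized effect: d = |μ_{active} − μ_{control}| / σ = |45.4 − 49.8| / 5.7 = 0.7719
Noncentrality parameter: δ = d·√(n/2) = 0.7719 × √(32/2) = 3.0877
One-sided α = 0.05 → critical value z_{0.05} = 1.645.
Power = Φ(δ − 1.645) = Φ(1.443) = 0.9255.
Type II error: β = 1 − power = 1 − 0.9255 = 0.0745.

β ≈ 0.075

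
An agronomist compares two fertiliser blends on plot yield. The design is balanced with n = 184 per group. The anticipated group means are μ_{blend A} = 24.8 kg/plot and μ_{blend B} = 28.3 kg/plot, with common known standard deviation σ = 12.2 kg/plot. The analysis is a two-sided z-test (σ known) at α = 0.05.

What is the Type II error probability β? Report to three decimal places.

β ≈ 0.214

Standardized effect: d = |μ_{blend A} − μ_{blend B}| / σ = |24.8 − 28.3| / 12.2 = 0.2869
Noncentrality parameter: δ = d·√(n/2) = 0.2869 × √(184/2) = 2.7517
Two-sided α = 0.05 → critical value z_{0.025} = 1.960.
Power = Φ(δ − 1.960) + Φ(−δ − 1.960) = Φ(0.792) + Φ(-4.712) = 0.7857 + 0.0000 = 0.7857.
Type II error: β = 1 − power = 1 − 0.7857 = 0.2143.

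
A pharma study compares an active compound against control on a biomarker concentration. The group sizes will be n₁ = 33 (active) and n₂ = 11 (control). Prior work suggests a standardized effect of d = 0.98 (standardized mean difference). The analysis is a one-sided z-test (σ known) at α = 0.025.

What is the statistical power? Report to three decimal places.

Power ≈ 0.804

Noncentrality parameter: δ = d / √(1/n₁ + 1/n₂) = 0.98 / √(1/33 + 1/11) = 2.8148
One-sided α = 0.025 → critical value z_{0.025} = 1.960.
Power = Φ(δ − 1.960) = Φ(0.855) = 0.8037.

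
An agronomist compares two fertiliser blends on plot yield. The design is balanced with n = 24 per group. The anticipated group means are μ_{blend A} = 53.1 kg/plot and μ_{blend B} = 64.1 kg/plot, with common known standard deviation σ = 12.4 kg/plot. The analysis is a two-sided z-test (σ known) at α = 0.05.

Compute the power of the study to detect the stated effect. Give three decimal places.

Standardized effect: d = |μ_{blend A} − μ_{blend B}| / σ = |53.1 − 64.1| / 12.4 = 0.8871
Noncentrality parameter: δ = d·√(n/2) = 0.8871 × √(24/2) = 3.0730
Two-sided α = 0.05 → critical value z_{0.025} = 1.960.
Power = Φ(δ − 1.960) + Φ(−δ − 1.960) = Φ(1.113) + Φ(-5.033) = 0.8672 + 0.0000 = 0.8672.

Power ≈ 0.867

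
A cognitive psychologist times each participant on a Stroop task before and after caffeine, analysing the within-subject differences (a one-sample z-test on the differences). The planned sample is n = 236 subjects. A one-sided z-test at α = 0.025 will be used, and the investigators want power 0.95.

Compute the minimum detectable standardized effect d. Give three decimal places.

Required noncentrality: δ = z_{0.025} + z_{0.05} = 1.960 + 1.645 = 3.605.
δ = d·√n ⇒ d = δ/√n = 3.605/√236 = 0.2347.

d ≈ 0.235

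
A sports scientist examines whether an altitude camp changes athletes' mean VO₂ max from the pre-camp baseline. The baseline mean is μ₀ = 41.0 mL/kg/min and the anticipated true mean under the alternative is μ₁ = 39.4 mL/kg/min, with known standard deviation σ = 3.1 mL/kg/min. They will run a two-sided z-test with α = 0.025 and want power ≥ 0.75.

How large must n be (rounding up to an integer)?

n = 32

Standardized effect: d = |μ₁ − μ₀| / σ = |39.4 − 41.0| / 3.1 = 0.5161
For power 0.75 need Φ(δ − z_{0.0125}) = 0.75, so δ = z_{0.0125} + z_{0.25} = 2.241 + 0.674 = 2.916.
(For δ > 0 the lower-tail rejection region contributes negligibly to power, so the one-term inversion is standard.)
δ = d·√n ⇒ n = (δ/d)² = (2.916 / 0.5161)² = 31.92.
Rounding up, n = 32.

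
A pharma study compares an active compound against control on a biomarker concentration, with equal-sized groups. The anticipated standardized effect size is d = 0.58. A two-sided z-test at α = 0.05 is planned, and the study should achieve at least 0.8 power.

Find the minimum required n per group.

n = 47 per group

For power 0.8 need Φ(δ − z_{0.025}) = 0.8, so δ = z_{0.025} + z_{0.20} = 1.960 + 0.842 = 2.802.
(Ignoring the negligible lower-tail rejection probability gives the usual closed-form inversion.)
δ = d·√(n/2) ⇒ n = 2(δ/d)² = 2 × (2.802 / 0.58)² = 46.66.
Round up to the next whole unit.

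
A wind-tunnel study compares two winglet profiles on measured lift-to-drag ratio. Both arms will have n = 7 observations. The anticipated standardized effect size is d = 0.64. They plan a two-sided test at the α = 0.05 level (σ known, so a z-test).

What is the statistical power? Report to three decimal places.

Power ≈ 0.224

Noncentrality parameter: δ = d·√(n/2) = 0.64 × √(7/2) = 1.1973
Two-sided α = 0.05 → critical value z_{0.025} = 1.960.
Power = Φ(δ − 1.960) + Φ(−δ − 1.960) = Φ(-0.763) + Φ(-3.157) = 0.2228 + 0.0008 = 0.2236.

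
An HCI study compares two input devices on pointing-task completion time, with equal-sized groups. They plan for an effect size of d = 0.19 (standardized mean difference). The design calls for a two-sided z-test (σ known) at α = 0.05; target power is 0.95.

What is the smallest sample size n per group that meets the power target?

For power 0.95 need Φ(δ − z_{0.025}) = 0.95, so δ = z_{0.025} + z_{0.05} = 1.960 + 1.645 = 3.605.
(Ignoring the negligible lower-tail rejection probability gives the usual closed-form inversion.)
δ = d·√(n/2) ⇒ n = 2(δ/d)² = 2 × (3.605 / 0.19)² = 719.93.
Round up to the next whole unit.

n = 720 per group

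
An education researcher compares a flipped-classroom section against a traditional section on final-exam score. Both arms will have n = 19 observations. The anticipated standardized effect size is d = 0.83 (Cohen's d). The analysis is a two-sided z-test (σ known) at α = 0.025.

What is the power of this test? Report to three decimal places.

Noncentrality parameter: δ = d·√(n/2) = 0.83 × √(19/2) = 2.5582
Two-sided α = 0.025 → critical value z_{0.0125} = 2.241.
Power = Φ(δ − 2.241) + Φ(−δ − 2.241) = Φ(0.317) + Φ(-4.800) = 0.6243 + 0.0000 = 0.6243.

Power ≈ 0.624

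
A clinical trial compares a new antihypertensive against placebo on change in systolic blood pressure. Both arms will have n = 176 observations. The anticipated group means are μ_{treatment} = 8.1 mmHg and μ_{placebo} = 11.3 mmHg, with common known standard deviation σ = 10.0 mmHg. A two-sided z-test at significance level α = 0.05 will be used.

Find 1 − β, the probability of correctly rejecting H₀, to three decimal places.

Power ≈ 0.851

Standardized effect: d = |μ_{treatment} − μ_{placebo}| / σ = |8.1 − 11.3| / 10.0 = 0.3200
Noncentrality parameter: δ = d·√(n/2) = 0.3200 × √(176/2) = 3.0019
Critical value for a two-sided test at α = 0.05: z_{α/2} = 1.960.
Power = Φ(δ − 1.960) + Φ(−δ − 1.960) = Φ(1.042) + Φ(-4.962) = 0.8513 + 0.0000 = 0.8513.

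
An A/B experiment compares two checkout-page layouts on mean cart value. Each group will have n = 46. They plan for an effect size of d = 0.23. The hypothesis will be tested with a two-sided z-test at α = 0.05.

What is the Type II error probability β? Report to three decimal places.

Noncentrality parameter: δ = d·√(n/2) = 0.23 × √(46/2) = 1.1030
Critical value for a two-sided test at α = 0.05: z_{α/2} = 1.960.
Power = Φ(δ − 1.960) + Φ(−δ − 1.960) = Φ(-0.857) + Φ(-3.063) = 0.1957 + 0.0011 = 0.1968.
Type II error: β = 1 − power = 1 − 0.1968 = 0.8032.

β ≈ 0.803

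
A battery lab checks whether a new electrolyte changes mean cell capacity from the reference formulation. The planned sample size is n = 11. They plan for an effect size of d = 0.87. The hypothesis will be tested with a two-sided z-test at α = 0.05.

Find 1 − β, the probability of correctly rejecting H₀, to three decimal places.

Power ≈ 0.823

Noncentrality parameter: δ = d·√n = 0.87 × √11 = 2.8855
Critical value for a two-sided test at α = 0.05: z_{α/2} = 1.960.
Power = Φ(δ − 1.960) + Φ(−δ − 1.960) = Φ(0.925) + Φ(-4.845) = 0.8226 + 0.0000 = 0.8226.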